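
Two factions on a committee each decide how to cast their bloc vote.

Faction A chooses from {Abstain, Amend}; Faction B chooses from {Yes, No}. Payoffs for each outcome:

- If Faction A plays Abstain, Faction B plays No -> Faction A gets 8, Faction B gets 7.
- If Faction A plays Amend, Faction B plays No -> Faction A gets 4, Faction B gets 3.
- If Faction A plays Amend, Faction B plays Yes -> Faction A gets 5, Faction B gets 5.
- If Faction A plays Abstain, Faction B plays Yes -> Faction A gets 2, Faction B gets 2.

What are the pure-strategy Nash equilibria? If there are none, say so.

(Abstain, No), (Amend, Yes)

Faction A against Yes: payoffs 2, 5 → best response Amend.
Faction A against No: payoffs 8, 4 → best response Abstain.
Faction B against Abstain: payoffs 2, 7 → best response No.
Faction B against Amend: payoffs 5, 3 → best response Yes.
Mutual best responses: (Abstain, No); (Amend, Yes).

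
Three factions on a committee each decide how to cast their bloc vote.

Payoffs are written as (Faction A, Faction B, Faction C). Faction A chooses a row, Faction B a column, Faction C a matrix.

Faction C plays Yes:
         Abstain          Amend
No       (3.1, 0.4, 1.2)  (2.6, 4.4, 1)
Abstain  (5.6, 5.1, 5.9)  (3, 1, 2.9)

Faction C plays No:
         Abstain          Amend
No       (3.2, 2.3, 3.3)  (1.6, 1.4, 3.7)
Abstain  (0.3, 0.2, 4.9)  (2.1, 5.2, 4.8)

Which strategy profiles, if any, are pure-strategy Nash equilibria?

Faction A against (Abstain, Yes): payoffs 3.1, 5.6 → best response Abstain.
Faction A against (Abstain, No): payoffs 3.2, 0.3 → best response No.
Faction A against (Amend, Yes): payoffs 2.6, 3 → best response Abstain.
Faction A against (Amend, No): payoffs 1.6, 2.1 → best response Abstain.
Faction B against (No, Yes): payoffs 0.4, 4.4 → best response Amend.
Faction B against (No, No): payoffs 2.3, 1.4 → best response Abstain.
Faction B against (Abstain, Yes): payoffs 5.1, 1 → best response Abstain.
Faction B against (Abstain, No): payoffs 0.2, 5.2 → best response Amend.
Faction C against (No, Abstain): payoffs 1.2, 3.3 → best response No.
Faction C against (No, Amend): payoffs 1, 3.7 → best response No.
Faction C against (Abstain, Abstain): payoffs 5.9, 4.9 → best response Yes.
Faction C against (Abstain, Amend): payoffs 2.9, 4.8 → best response No.
Mutual best responses: (No, Abstain, No); (Abstain, Abstain, Yes); (Abstain, Amend, No).

The pure Nash equilibria are (No, Abstain, No); (Abstain, Abstain, Yes); (Abstain, Amend, No).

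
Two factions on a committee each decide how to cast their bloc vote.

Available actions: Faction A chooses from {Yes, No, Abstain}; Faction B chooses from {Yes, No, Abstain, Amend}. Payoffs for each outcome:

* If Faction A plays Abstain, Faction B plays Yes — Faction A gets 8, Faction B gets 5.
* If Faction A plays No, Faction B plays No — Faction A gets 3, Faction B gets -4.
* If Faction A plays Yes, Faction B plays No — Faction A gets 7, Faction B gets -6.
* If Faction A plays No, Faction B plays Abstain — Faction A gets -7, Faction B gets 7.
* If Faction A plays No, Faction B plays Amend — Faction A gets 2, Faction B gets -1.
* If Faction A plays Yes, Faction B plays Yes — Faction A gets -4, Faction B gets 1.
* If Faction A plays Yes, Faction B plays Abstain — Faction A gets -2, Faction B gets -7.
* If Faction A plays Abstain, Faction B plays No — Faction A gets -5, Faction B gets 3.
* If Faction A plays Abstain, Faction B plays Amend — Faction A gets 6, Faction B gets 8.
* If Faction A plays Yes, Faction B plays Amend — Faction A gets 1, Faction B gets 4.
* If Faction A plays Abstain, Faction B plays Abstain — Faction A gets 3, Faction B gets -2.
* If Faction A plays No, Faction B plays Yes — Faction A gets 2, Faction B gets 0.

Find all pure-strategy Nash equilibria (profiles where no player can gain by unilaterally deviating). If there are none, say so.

For each player, find the best response to each opponent profile; mutual best responses are the pure NE.
Faction A against Yes: payoffs -4, 2, 8 → best response Abstain.
Faction A against No: payoffs 7, 3, -5 → best response Yes.
Faction A against Abstain: payoffs -2, -7, 3 → best response Abstain.
Faction A against Amend: payoffs 1, 2, 6 → best response Abstain.
Faction B against Yes: payoffs 1, -6, -7, 4 → best response Amend.
Faction B against No: payoffs 0, -4, 7, -1 → best response Abstain.
Faction B against Abstain: payoffs 5, 3, -2, 8 → best response Amend.
Mutual best responses: (Abstain, Amend).

The unique pure-strategy Nash equilibrium is (Abstain, Amend).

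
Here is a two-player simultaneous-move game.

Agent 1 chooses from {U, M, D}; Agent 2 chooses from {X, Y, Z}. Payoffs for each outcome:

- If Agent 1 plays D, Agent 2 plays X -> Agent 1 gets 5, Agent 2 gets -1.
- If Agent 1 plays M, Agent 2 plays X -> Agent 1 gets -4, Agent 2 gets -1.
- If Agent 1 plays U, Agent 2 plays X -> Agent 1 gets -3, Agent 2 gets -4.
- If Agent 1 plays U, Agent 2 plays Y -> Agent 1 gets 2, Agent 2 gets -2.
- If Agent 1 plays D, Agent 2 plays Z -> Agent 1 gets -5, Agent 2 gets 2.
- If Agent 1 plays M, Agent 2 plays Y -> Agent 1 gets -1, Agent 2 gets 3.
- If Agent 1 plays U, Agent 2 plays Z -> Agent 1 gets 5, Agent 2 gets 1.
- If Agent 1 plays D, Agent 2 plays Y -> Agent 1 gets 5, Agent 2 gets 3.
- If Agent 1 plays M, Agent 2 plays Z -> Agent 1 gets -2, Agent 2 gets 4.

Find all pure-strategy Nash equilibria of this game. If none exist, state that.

The pure Nash equilibria are (U, Z), (D, Y).

For each player, find the best response to each opponent profile; mutual best responses are the pure NE.
Agent 1 against X: payoffs -3, -4, 5 → best response D.
Agent 1 against Y: payoffs 2, -1, 5 → best response D.
Agent 1 against Z: payoffs 5, -2, -5 → best response U.
Agent 2 against U: payoffs -4, -2, 1 → best response Z.
Agent 2 against M: payoffs -1, 3, 4 → best response Z.
Agent 2 against D: payoffs -1, 3, 2 → best response Y.
Mutual best responses: (U, Z); (D, Y).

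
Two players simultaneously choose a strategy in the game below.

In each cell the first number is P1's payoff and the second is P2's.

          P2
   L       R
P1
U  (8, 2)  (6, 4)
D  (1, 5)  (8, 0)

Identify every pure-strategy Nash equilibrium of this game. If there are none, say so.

(U, L): P2 can switch to R (2 → 4). Not NE.
(U, R): P1 can switch to D (6 → 8). Not NE.
(D, L): P1 can switch to U (1 → 8). Not NE.
(D, R): P2 can switch to L (0 → 5). Not NE.

none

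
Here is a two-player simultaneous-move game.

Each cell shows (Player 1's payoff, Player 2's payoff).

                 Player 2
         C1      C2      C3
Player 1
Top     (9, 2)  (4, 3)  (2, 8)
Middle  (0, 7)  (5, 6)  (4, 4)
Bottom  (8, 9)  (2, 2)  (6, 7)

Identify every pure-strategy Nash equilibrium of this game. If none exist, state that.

For each player, find the best response to each opponent profile; mutual best responses are the pure NE.
Player 1 against C1: payoffs 9, 0, 8 → best response Top.
Player 1 against C2: payoffs 4, 5, 2 → best response Middle.
Player 1 against C3: payoffs 2, 4, 6 → best response Bottom.
Player 2 against Top: payoffs 2, 3, 8 → best response C3.
Player 2 against Middle: payoffs 7, 6, 4 → best response C1.
Player 2 against Bottom: payoffs 9, 2, 7 → best response C1.
No profile is a mutual best response for all players.

There is no pure-strategy Nash equilibrium.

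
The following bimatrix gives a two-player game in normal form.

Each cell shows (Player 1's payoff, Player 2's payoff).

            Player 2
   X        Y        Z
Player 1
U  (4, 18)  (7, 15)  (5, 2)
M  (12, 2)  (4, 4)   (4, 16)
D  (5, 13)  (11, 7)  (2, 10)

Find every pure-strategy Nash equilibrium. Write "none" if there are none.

Player 1 against X: payoffs 4, 12, 5 → best response M.
Player 1 against Y: payoffs 7, 4, 11 → best response D.
Player 1 against Z: payoffs 5, 4, 2 → best response U.
Player 2 against U: payoffs 18, 15, 2 → best response X.
Player 2 against M: payoffs 2, 4, 16 → best response Z.
Player 2 against D: payoffs 13, 7, 10 → best response X.
No profile is a mutual best response for all players.

none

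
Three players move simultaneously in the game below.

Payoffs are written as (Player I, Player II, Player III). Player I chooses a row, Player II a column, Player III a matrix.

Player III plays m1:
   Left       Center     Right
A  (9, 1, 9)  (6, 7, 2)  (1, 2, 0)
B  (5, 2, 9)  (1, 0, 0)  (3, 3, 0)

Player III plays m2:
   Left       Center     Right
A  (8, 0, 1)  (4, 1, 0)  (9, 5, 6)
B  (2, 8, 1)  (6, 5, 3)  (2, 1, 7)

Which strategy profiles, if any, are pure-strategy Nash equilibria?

The pure Nash equilibria are (A, Center, m1); (A, Right, m2).

For each strategy profile, look for a profitable unilateral deviation.
(A, Left, m1): Player II can switch to Center (1 → 7). Not NE.
(A, Left, m2): Player II can switch to Center (0 → 1). Not NE.
(A, Center, m1): Player I gets 6, best alternative 1; Player II gets 7, best alternative 2; Player III gets 2, best alternative 0. No profitable deviation — NE.
(A, Center, m2): Player I can switch to B (4 → 6). Not NE.
(A, Right, m1): Player I can switch to B (1 → 3). Not NE.
(A, Right, m2): Player I gets 9, best alternative 2; Player II gets 5, best alternative 1; Player III gets 6, best alternative 0. No profitable deviation — NE.
(B, Left, m1): Player I can switch to A (5 → 9). Not NE.
(B, Left, m2): Player I can switch to A (2 → 8). Not NE.
(The remaining 4 profiles each have a profitable deviation by the same check.)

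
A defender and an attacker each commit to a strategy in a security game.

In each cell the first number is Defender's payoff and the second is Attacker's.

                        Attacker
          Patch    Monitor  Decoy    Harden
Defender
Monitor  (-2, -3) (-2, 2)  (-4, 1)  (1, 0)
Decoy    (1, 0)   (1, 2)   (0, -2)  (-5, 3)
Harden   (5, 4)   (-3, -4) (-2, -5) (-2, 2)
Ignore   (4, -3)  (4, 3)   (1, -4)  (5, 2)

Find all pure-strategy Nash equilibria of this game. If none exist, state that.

The pure Nash equilibria are (Harden, Patch) and (Ignore, Monitor).

For each player, find the best response to each opponent profile; mutual best responses are the pure NE.
Defender against Patch: payoffs -2, 1, 5, 4 → best response Harden.
Defender against Monitor: payoffs -2, 1, -3, 4 → best response Ignore.
Defender against Decoy: payoffs -4, 0, -2, 1 → best response Ignore.
Defender against Harden: payoffs 1, -5, -2, 5 → best response Ignore.
Attacker against Monitor: payoffs -3, 2, 1, 0 → best response Monitor.
Attacker against Decoy: payoffs 0, 2, -2, 3 → best response Harden.
Attacker against Harden: payoffs 4, -4, -5, 2 → best response Patch.
Attacker against Ignore: payoffs -3, 3, -4, 2 → best response Monitor.
Mutual best responses: (Harden, Patch); (Ignore, Monitor).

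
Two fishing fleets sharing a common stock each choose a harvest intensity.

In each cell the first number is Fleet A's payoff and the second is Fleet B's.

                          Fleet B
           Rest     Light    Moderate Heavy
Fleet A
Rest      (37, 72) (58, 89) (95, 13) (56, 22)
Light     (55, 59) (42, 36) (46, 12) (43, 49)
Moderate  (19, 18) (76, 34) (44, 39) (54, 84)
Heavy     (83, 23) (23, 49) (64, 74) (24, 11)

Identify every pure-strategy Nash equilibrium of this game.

(Rest, Rest): Fleet A can switch to Light (37 → 55). Not NE.
(Rest, Light): Fleet A can switch to Moderate (58 → 76). Not NE.
(Rest, Moderate): Fleet B can switch to Rest (13 → 72). Not NE.
(Rest, Heavy): Fleet B can switch to Rest (22 → 72). Not NE.
(Light, Rest): Fleet A can switch to Heavy (55 → 83). Not NE.
(Light, Light): Fleet A can switch to Rest (42 → 58). Not NE.
(The remaining 10 profiles each have a profitable deviation by the same check.)

No pure-strategy Nash equilibrium.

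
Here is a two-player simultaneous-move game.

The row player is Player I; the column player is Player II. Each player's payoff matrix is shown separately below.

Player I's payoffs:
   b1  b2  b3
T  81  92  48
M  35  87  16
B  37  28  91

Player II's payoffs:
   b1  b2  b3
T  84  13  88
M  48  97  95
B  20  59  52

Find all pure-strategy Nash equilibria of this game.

No pure-strategy Nash equilibrium.

Mark each player's best response to every combination of opponents' strategies; a profile where every player is best-responding is a pure Nash equilibrium.
Player I against b1: payoffs 81, 35, 37 → best response T.
Player I against b2: payoffs 92, 87, 28 → best response T.
Player I against b3: payoffs 48, 16, 91 → best response B.
Player II against T: payoffs 84, 13, 88 → best response b3.
Player II against M: payoffs 48, 97, 95 → best response b2.
Player II against B: payoffs 20, 59, 52 → best response b2.
No profile is a mutual best response for all players.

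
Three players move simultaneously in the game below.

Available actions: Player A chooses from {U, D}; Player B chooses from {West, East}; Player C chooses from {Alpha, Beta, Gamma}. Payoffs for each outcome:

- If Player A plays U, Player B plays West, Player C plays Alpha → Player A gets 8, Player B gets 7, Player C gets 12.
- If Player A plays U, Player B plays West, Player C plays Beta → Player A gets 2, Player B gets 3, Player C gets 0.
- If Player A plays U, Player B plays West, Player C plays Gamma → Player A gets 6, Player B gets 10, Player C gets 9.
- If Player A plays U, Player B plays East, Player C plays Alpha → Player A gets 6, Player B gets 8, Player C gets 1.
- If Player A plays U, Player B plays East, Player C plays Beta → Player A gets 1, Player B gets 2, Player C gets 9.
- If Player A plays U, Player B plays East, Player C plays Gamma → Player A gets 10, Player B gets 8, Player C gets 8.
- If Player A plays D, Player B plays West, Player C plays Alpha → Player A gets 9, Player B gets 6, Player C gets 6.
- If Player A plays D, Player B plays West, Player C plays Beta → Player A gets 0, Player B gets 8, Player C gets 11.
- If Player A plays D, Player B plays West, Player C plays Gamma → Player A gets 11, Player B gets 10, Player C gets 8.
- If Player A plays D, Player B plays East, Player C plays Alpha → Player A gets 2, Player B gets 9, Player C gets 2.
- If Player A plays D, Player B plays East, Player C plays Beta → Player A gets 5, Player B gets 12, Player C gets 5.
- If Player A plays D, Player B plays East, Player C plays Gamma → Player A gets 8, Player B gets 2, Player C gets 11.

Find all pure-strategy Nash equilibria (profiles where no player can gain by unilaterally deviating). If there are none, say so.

There is no pure-strategy Nash equilibrium.

(U, West, Alpha): Player A can switch to D (8 → 9). Not NE.
(U, West, Beta): Player C can switch to Alpha (0 → 12). Not NE.
(U, West, Gamma): Player A can switch to D (6 → 11). Not NE.
(U, East, Alpha): Player C can switch to Beta (1 → 9). Not NE.
(U, East, Beta): Player A can switch to D (1 → 5). Not NE.
(U, East, Gamma): Player B can switch to West (8 → 10). Not NE.
(D, West, Alpha): Player B can switch to East (6 → 9). Not NE.
(D, West, Beta): Player A can switch to U (0 → 2). Not NE.
(The remaining 4 profiles each have a profitable deviation by the same check.)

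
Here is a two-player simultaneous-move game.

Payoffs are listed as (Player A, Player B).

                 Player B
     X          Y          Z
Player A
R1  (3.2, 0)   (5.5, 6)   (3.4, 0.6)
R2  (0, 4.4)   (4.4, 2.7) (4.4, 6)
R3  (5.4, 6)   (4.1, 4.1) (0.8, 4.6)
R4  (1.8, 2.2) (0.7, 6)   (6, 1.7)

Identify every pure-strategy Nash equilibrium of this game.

Player A against X: payoffs 3.2, 0, 5.4, 1.8 → best response R3.
Player A against Y: payoffs 5.5, 4.4, 4.1, 0.7 → best response R1.
Player A against Z: payoffs 3.4, 4.4, 0.8, 6 → best response R4.
Player B against R1: payoffs 0, 6, 0.6 → best response Y.
Player B against R2: payoffs 4.4, 2.7, 6 → best response Z.
Player B against R3: payoffs 6, 4.1, 4.6 → best response X.
Player B against R4: payoffs 2.2, 6, 1.7 → best response Y.
Mutual best responses: (R1, Y); (R3, X).

Pure-strategy Nash equilibria: (R1, Y) and (R3, X)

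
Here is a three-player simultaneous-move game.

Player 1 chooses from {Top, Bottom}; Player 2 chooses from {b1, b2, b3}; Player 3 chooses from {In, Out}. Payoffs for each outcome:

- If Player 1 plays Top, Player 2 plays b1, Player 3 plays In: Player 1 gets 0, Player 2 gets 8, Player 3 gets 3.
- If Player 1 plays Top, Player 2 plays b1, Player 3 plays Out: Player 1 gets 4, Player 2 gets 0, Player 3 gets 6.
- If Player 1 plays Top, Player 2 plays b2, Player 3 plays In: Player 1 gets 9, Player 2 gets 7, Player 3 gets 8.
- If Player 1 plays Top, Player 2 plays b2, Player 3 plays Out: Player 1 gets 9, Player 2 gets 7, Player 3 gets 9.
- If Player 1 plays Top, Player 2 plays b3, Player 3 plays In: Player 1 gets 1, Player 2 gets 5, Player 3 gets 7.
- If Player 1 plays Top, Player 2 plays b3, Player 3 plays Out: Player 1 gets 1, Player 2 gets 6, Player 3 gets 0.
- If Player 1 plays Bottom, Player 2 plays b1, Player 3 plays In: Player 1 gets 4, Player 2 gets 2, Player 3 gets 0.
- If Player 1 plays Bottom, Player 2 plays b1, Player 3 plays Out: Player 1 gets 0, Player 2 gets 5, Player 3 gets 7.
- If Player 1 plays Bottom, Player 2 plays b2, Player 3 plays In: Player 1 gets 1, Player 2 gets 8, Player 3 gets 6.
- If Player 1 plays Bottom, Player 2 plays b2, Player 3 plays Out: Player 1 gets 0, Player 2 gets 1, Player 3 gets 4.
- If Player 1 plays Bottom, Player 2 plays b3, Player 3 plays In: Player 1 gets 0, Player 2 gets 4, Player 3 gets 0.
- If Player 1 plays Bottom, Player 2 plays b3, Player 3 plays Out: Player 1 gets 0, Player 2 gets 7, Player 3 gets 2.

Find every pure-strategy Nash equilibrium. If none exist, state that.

Pure NE: (Top, b2, Out)

(Top, b1, In): Player 1 can switch to Bottom (0 → 4). Not NE.
(Top, b1, Out): Player 2 can switch to b2 (0 → 7). Not NE.
(Top, b2, In): Player 2 can switch to b1 (7 → 8). Not NE.
(Top, b2, Out): Player 1 gets 9, best alternative 0; Player 2 gets 7, best alternative 6; Player 3 gets 9, best alternative 8. No profitable deviation — NE.
(Top, b3, In): Player 2 can switch to b1 (5 → 8). Not NE.
(Top, b3, Out): Player 2 can switch to b2 (6 → 7). Not NE.
(Bottom, b1, In): Player 2 can switch to b2 (2 → 8). Not NE.
(The remaining 5 profiles each have a profitable deviation by the same check.)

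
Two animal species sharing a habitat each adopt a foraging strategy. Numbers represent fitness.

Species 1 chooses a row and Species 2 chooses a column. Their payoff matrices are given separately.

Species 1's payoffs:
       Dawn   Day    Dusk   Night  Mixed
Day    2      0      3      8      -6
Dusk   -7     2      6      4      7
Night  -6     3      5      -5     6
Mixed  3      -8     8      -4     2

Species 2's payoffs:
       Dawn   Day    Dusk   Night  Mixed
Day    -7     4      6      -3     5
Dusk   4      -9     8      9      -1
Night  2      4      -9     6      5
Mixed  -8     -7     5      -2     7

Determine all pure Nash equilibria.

This game has no pure Nash equilibrium.

Mark each player's best response to every combination of opponents' strategies; a profile where every player is best-responding is a pure Nash equilibrium.
Species 1 against Dawn: payoffs 2, -7, -6, 3 → best response Mixed.
Species 1 against Day: payoffs 0, 2, 3, -8 → best response Night.
Species 1 against Dusk: payoffs 3, 6, 5, 8 → best response Mixed.
Species 1 against Night: payoffs 8, 4, -5, -4 → best response Day.
Species 1 against Mixed: payoffs -6, 7, 6, 2 → best response Dusk.
Species 2 against Day: payoffs -7, 4, 6, -3, 5 → best response Dusk.
Species 2 against Dusk: payoffs 4, -9, 8, 9, -1 → best response Night.
Species 2 against Night: payoffs 2, 4, -9, 6, 5 → best response Night.
Species 2 against Mixed: payoffs -8, -7, 5, -2, 7 → best response Mixed.
No profile is a mutual best response for all players.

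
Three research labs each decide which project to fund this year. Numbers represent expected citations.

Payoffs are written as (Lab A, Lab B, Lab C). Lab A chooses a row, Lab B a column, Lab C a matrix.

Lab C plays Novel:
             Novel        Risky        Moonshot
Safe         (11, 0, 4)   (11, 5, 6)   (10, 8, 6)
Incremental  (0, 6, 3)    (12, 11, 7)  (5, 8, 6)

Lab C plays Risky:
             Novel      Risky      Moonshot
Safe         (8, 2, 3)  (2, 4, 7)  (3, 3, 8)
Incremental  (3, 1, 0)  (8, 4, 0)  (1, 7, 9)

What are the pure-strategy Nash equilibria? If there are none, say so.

Check each profile: it is a Nash equilibrium iff no player can strictly gain by switching unilaterally.
(Safe, Novel, Novel): Lab B can switch to Risky (0 → 5). Not NE.
(Safe, Novel, Risky): Lab B can switch to Risky (2 → 4). Not NE.
(Safe, Risky, Novel): Lab A can switch to Incremental (11 → 12). Not NE.
(Safe, Risky, Risky): Lab A can switch to Incremental (2 → 8). Not NE.
(Safe, Moonshot, Novel): Lab C can switch to Risky (6 → 8). Not NE.
(Safe, Moonshot, Risky): Lab B can switch to Risky (3 → 4). Not NE.
(Incremental, Risky, Novel): Lab A gets 12, best alternative 11; Lab B gets 11, best alternative 8; Lab C gets 7, best alternative 0. No profitable deviation — NE.
(The remaining 5 profiles each have a profitable deviation by the same check.)

Pure NE: (Incremental, Risky, Novel)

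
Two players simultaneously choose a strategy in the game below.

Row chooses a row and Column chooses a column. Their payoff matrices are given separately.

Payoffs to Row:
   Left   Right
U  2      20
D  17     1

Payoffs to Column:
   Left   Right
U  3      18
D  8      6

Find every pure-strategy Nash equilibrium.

The pure Nash equilibria are (U, Right) and (D, Left).

Row against Left: payoffs 2, 17 → best response D.
Row against Right: payoffs 20, 1 → best response U.
Column against U: payoffs 3, 18 → best response Right.
Column against D: payoffs 8, 6 → best response Left.
Mutual best responses: (U, Right); (D, Left).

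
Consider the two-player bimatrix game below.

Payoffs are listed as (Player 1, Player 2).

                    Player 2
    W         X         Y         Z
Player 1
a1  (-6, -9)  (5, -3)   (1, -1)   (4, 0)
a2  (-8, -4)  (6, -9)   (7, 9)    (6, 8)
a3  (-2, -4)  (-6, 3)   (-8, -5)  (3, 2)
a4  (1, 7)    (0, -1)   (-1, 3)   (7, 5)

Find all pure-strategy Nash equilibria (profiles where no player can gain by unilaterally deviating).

For each strategy profile, look for a profitable unilateral deviation.
(a1, W): Player 1 can switch to a3 (-6 → -2). Not NE.
(a1, X): Player 1 can switch to a2 (5 → 6). Not NE.
(a1, Y): Player 1 can switch to a2 (1 → 7). Not NE.
(a1, Z): Player 1 can switch to a2 (4 → 6). Not NE.
(a2, W): Player 1 can switch to a1 (-8 → -6). Not NE.
(a2, X): Player 2 can switch to W (-9 → -4). Not NE.
(a2, Y): Player 1 gets 7, best alternative 1; Player 2 gets 9, best alternative 8. No profitable deviation — NE.
(a4, W): Player 1 gets 1, best alternative -2; Player 2 gets 7, best alternative 5. No profitable deviation — NE.
(The remaining 8 profiles each have a profitable deviation by the same check.)

The pure Nash equilibria are (a2, Y), (a4, W).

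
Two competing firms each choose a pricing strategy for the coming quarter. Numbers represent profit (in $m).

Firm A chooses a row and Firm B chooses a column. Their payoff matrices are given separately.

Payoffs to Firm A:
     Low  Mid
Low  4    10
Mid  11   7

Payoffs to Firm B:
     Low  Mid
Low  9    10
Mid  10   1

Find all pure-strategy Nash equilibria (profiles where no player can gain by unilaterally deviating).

(Low, Mid) and (Mid, Low)

Check each profile: it is a Nash equilibrium iff no player can strictly gain by switching unilaterally.
(Low, Low): Firm A can switch to Mid (4 → 11). Not NE.
(Low, Mid): Firm A gets 10, best alternative 7; Firm B gets 10, best alternative 9. No profitable deviation — NE.
(Mid, Low): Firm A gets 11, best alternative 4; Firm B gets 10, best alternative 1. No profitable deviation — NE.
(Mid, Mid): Firm A can switch to Low (7 → 10). Not NE.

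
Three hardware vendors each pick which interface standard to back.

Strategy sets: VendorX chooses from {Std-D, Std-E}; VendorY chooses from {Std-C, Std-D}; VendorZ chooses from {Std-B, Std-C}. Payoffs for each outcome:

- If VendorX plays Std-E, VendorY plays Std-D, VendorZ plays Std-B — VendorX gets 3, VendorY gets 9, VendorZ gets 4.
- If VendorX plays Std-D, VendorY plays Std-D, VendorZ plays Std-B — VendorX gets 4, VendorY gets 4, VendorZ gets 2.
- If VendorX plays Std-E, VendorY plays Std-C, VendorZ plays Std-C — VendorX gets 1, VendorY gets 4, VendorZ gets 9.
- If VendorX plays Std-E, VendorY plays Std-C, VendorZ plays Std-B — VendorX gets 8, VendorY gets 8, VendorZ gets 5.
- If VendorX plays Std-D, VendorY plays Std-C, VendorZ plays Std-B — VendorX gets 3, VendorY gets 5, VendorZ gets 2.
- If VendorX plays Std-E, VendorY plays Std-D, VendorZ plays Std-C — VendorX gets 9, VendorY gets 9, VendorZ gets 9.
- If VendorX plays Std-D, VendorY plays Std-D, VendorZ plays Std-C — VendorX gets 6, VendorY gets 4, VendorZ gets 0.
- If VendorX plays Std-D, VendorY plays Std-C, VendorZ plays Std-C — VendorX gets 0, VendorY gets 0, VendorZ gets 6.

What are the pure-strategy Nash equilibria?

(Std-D, Std-C, Std-B): VendorX can switch to Std-E (3 → 8). Not NE.
(Std-D, Std-C, Std-C): VendorX can switch to Std-E (0 → 1). Not NE.
(Std-D, Std-D, Std-B): VendorY can switch to Std-C (4 → 5). Not NE.
(Std-D, Std-D, Std-C): VendorX can switch to Std-E (6 → 9). Not NE.
(Std-E, Std-C, Std-B): VendorY can switch to Std-D (8 → 9). Not NE.
(Std-E, Std-C, Std-C): VendorY can switch to Std-D (4 → 9). Not NE.
(Std-E, Std-D, Std-B): VendorX can switch to Std-D (3 → 4). Not NE.
(Std-E, Std-D, Std-C): VendorX gets 9, best alternative 6; VendorY gets 9, best alternative 4; VendorZ gets 9, best alternative 4. No profitable deviation — NE.

Pure NE: (Std-E, Std-D, Std-C)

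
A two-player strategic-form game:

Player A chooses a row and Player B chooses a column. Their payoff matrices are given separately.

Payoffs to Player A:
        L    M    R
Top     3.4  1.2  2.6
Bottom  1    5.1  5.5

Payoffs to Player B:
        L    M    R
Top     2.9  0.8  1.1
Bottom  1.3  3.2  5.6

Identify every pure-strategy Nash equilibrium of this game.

Player A against L: payoffs 3.4, 1 → best response Top.
Player A against M: payoffs 1.2, 5.1 → best response Bottom.
Player A against R: payoffs 2.6, 5.5 → best response Bottom.
Player B against Top: payoffs 2.9, 0.8, 1.1 → best response L.
Player B against Bottom: payoffs 1.3, 3.2, 5.6 → best response R.
Mutual best responses: (Top, L); (Bottom, R).

(Top, L); (Bottom, R)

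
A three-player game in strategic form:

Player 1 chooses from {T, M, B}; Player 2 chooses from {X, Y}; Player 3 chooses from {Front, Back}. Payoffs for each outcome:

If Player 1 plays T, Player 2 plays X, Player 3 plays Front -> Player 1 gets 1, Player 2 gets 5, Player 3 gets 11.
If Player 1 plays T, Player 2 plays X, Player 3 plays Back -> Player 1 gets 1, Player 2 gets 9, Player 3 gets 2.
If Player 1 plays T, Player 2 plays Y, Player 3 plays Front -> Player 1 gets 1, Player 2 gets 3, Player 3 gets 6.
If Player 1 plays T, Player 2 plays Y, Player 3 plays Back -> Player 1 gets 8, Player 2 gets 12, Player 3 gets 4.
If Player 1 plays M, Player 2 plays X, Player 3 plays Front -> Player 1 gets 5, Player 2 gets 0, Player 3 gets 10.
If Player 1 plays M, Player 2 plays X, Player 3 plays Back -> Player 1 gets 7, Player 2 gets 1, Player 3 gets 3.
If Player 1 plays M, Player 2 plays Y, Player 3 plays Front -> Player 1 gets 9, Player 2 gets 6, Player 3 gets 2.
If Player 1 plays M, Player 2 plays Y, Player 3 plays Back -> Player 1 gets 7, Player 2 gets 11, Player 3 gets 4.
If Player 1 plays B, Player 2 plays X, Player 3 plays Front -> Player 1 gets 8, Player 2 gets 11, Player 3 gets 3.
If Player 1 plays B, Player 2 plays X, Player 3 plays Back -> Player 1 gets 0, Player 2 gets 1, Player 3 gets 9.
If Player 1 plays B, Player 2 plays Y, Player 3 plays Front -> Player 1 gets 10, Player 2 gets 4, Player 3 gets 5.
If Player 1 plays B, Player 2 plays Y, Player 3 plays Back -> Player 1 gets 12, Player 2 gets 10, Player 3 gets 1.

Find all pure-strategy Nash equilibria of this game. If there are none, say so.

No pure-strategy Nash equilibrium.

For each strategy profile, look for a profitable unilateral deviation.
(T, X, Front): Player 1 can switch to M (1 → 5). Not NE.
(T, X, Back): Player 1 can switch to M (1 → 7). Not NE.
(T, Y, Front): Player 1 can switch to M (1 → 9). Not NE.
(T, Y, Back): Player 1 can switch to B (8 → 12). Not NE.
(M, X, Front): Player 1 can switch to B (5 → 8). Not NE.
(M, X, Back): Player 2 can switch to Y (1 → 11). Not NE.
(M, Y, Front): Player 1 can switch to B (9 → 10). Not NE.
(M, Y, Back): Player 1 can switch to T (7 → 8). Not NE.
(B, X, Front): Player 3 can switch to Back (3 → 9). Not NE.
(B, X, Back): Player 1 can switch to T (0 → 1). Not NE.
(B, Y, Front): Player 2 can switch to X (4 → 11). Not NE.
(B, Y, Back): Player 3 can switch to Front (1 → 5). Not NE.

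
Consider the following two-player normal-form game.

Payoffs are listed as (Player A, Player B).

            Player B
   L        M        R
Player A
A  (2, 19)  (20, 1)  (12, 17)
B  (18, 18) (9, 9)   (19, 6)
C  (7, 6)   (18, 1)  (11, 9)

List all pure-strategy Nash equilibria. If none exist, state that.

Pure NE: (B, L)

(A, L): Player A can switch to B (2 → 18). Not NE.
(A, M): Player B can switch to L (1 → 19). Not NE.
(A, R): Player A can switch to B (12 → 19). Not NE.
(B, L): Player A gets 18, best alternative 7; Player B gets 18, best alternative 9. No profitable deviation — NE.
(B, M): Player A can switch to A (9 → 20). Not NE.
(B, R): Player B can switch to L (6 → 18). Not NE.
(C, L): Player A can switch to B (7 → 18). Not NE.
(C, M): Player A can switch to A (18 → 20). Not NE.
(C, R): Player A can switch to A (11 → 12). Not NE.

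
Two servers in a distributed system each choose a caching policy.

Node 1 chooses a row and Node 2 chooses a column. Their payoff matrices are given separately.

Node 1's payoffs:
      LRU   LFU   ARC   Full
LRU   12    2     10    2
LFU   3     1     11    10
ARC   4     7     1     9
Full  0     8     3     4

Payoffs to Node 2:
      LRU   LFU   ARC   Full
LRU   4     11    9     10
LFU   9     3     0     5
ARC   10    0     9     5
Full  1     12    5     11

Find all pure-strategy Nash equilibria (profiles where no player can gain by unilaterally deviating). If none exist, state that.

Mark each player's best response to every combination of opponents' strategies; a profile where every player is best-responding is a pure Nash equilibrium.
Node 1 against LRU: payoffs 12, 3, 4, 0 → best response LRU.
Node 1 against LFU: payoffs 2, 1, 7, 8 → best response Full.
Node 1 against ARC: payoffs 10, 11, 1, 3 → best response LFU.
Node 1 against Full: payoffs 2, 10, 9, 4 → best response LFU.
Node 2 against LRU: payoffs 4, 11, 9, 10 → best response LFU.
Node 2 against LFU: payoffs 9, 3, 0, 5 → best response LRU.
Node 2 against ARC: payoffs 10, 0, 9, 5 → best response LRU.
Node 2 against Full: payoffs 1, 12, 5, 11 → best response LFU.
Mutual best responses: (Full, LFU).

The unique pure-strategy Nash equilibrium is (Full, LFU).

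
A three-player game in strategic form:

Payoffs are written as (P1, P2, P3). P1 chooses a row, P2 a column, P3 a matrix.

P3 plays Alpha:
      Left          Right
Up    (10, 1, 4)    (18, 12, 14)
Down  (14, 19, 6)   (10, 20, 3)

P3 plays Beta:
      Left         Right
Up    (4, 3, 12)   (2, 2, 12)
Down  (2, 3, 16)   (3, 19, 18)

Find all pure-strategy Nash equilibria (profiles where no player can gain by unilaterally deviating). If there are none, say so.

Pure-strategy Nash equilibria: (Up, Left, Beta), (Up, Right, Alpha), (Down, Right, Beta)

P1 against (Left, Alpha): payoffs 10, 14 → best response Down.
P1 against (Left, Beta): payoffs 4, 2 → best response Up.
P1 against (Right, Alpha): payoffs 18, 10 → best response Up.
P1 against (Right, Beta): payoffs 2, 3 → best response Down.
P2 against (Up, Alpha): payoffs 1, 12 → best response Right.
P2 against (Up, Beta): payoffs 3, 2 → best response Left.
P2 against (Down, Alpha): payoffs 19, 20 → best response Right.
P2 against (Down, Beta): payoffs 3, 19 → best response Right.
P3 against (Up, Left): payoffs 4, 12 → best response Beta.
P3 against (Up, Right): payoffs 14, 12 → best response Alpha.
P3 against (Down, Left): payoffs 6, 16 → best response Beta.
P3 against (Down, Right): payoffs 3, 18 → best response Beta.
Mutual best responses: (Up, Left, Beta); (Up, Right, Alpha); (Down, Right, Beta).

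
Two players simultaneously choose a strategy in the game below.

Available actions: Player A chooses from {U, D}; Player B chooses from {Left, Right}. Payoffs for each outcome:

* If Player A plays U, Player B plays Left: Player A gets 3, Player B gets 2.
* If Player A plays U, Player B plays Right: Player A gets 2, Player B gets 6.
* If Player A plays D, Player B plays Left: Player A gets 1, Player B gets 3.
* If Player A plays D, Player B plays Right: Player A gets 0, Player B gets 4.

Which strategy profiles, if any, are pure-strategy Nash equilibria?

Pure NE: (U, Right)

Check each profile: it is a Nash equilibrium iff no player can strictly gain by switching unilaterally.
(U, Left): Player B can switch to Right (2 → 6). Not NE.
(U, Right): Player A gets 2, best alternative 0; Player B gets 6, best alternative 2. No profitable deviation — NE.
(D, Left): Player A can switch to U (1 → 3). Not NE.
(D, Right): Player A can switch to U (0 → 2). Not NE.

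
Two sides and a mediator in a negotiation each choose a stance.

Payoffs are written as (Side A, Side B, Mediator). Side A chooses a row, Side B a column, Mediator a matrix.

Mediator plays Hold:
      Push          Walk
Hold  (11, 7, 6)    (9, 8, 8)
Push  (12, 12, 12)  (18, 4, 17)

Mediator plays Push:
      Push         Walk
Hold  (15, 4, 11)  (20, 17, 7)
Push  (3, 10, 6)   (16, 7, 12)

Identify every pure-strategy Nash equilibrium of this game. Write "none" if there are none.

(Push, Push, Hold)

Check each profile: it is a Nash equilibrium iff no player can strictly gain by switching unilaterally.
(Hold, Push, Hold): Side A can switch to Push (11 → 12). Not NE.
(Hold, Push, Push): Side B can switch to Walk (4 → 17). Not NE.
(Hold, Walk, Hold): Side A can switch to Push (9 → 18). Not NE.
(Hold, Walk, Push): Mediator can switch to Hold (7 → 8). Not NE.
(Push, Push, Hold): Side A gets 12, best alternative 11; Side B gets 12, best alternative 4; Mediator gets 12, best alternative 6. No profitable deviation — NE.
(Push, Push, Push): Side A can switch to Hold (3 → 15). Not NE.
(Push, Walk, Hold): Side B can switch to Push (4 → 12). Not NE.
(Push, Walk, Push): Side A can switch to Hold (16 → 20). Not NE.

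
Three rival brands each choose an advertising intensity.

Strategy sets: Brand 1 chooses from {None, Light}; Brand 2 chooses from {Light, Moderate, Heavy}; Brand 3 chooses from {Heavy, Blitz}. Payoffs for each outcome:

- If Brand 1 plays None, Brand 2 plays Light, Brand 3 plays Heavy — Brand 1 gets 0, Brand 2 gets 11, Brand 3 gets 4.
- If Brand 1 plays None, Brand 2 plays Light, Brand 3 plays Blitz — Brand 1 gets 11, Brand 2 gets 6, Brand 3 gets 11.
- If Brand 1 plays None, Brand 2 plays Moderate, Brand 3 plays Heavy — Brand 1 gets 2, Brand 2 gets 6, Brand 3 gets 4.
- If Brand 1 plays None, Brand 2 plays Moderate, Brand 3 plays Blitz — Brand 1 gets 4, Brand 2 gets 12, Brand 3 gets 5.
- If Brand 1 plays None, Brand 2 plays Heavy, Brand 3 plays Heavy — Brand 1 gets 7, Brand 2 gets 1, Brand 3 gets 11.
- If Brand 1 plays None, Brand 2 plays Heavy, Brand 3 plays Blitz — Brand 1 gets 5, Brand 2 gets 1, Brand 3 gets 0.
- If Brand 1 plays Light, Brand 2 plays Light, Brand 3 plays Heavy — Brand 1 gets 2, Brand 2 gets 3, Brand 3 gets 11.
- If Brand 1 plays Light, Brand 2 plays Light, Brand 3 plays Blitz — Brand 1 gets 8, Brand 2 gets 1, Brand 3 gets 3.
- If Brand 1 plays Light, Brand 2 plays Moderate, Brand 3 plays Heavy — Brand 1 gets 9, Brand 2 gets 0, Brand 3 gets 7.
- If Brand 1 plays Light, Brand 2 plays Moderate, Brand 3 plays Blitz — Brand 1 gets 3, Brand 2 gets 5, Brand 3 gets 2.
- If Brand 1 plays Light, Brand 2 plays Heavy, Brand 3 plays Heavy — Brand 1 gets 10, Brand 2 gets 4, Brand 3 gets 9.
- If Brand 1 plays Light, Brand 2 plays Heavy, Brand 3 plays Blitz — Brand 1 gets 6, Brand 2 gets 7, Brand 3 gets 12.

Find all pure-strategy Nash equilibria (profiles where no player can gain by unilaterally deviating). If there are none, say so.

Pure-strategy Nash equilibria: (None, Moderate, Blitz) and (Light, Heavy, Blitz)

(None, Light, Heavy): Brand 1 can switch to Light (0 → 2). Not NE.
(None, Light, Blitz): Brand 2 can switch to Moderate (6 → 12). Not NE.
(None, Moderate, Heavy): Brand 1 can switch to Light (2 → 9). Not NE.
(None, Moderate, Blitz): Brand 1 gets 4, best alternative 3; Brand 2 gets 12, best alternative 6; Brand 3 gets 5, best alternative 4. No profitable deviation — NE.
(None, Heavy, Heavy): Brand 1 can switch to Light (7 → 10). Not NE.
(None, Heavy, Blitz): Brand 1 can switch to Light (5 → 6). Not NE.
(Light, Light, Heavy): Brand 2 can switch to Heavy (3 → 4). Not NE.
(Light, Light, Blitz): Brand 1 can switch to None (8 → 11). Not NE.
(Light, Moderate, Heavy): Brand 2 can switch to Light (0 → 3). Not NE.
(Light, Moderate, Blitz): Brand 1 can switch to None (3 → 4). Not NE.
(Light, Heavy, Heavy): Brand 3 can switch to Blitz (9 → 12). Not NE.
(Light, Heavy, Blitz): Brand 1 gets 6, best alternative 5; Brand 2 gets 7, best alternative 5; Brand 3 gets 12, best alternative 9. No profitable deviation — NE.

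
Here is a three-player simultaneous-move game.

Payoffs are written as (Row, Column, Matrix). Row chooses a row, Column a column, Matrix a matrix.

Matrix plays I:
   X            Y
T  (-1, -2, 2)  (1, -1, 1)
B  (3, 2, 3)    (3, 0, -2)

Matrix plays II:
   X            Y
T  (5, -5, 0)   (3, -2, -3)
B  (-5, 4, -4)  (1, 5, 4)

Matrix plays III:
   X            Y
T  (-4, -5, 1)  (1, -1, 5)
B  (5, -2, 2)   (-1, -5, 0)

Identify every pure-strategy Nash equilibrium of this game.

Mark each player's best response to every combination of opponents' strategies; a profile where every player is best-responding is a pure Nash equilibrium.
Row against (X, I): payoffs -1, 3 → best response B.
Row against (X, II): payoffs 5, -5 → best response T.
Row against (X, III): payoffs -4, 5 → best response B.
Row against (Y, I): payoffs 1, 3 → best response B.
Row against (Y, II): payoffs 3, 1 → best response T.
Row against (Y, III): payoffs 1, -1 → best response T.
Column against (T, I): payoffs -2, -1 → best response Y.
Column against (T, II): payoffs -5, -2 → best response Y.
Column against (T, III): payoffs -5, -1 → best response Y.
Column against (B, I): payoffs 2, 0 → best response X.
Column against (B, II): payoffs 4, 5 → best response Y.
Column against (B, III): payoffs -2, -5 → best response X.
Matrix against (T, X): payoffs 2, 0, 1 → best response I.
Matrix against (T, Y): payoffs 1, -3, 5 → best response III.
Matrix against (B, X): payoffs 3, -4, 2 → best response I.
Matrix against (B, Y): payoffs -2, 4, 0 → best response II.
Mutual best responses: (T, Y, III); (B, X, I).

Pure-strategy Nash equilibria: (T, Y, III); (B, X, I)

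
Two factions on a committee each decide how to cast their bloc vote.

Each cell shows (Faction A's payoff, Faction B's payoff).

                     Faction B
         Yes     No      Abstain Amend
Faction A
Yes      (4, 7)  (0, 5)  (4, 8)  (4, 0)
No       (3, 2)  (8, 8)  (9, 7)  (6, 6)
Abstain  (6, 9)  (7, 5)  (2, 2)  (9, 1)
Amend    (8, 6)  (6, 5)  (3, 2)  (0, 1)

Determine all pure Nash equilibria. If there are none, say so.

The pure Nash equilibria are (No, No); (Amend, Yes).

Mark each player's best response to every combination of opponents' strategies; a profile where every player is best-responding is a pure Nash equilibrium.
Faction A against Yes: payoffs 4, 3, 6, 8 → best response Amend.
Faction A against No: payoffs 0, 8, 7, 6 → best response No.
Faction A against Abstain: payoffs 4, 9, 2, 3 → best response No.
Faction A against Amend: payoffs 4, 6, 9, 0 → best response Abstain.
Faction B against Yes: payoffs 7, 5, 8, 0 → best response Abstain.
Faction B against No: payoffs 2, 8, 7, 6 → best response No.
Faction B against Abstain: payoffs 9, 5, 2, 1 → best response Yes.
Faction B against Amend: payoffs 6, 5, 2, 1 → best response Yes.
Mutual best responses: (No, No); (Amend, Yes).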